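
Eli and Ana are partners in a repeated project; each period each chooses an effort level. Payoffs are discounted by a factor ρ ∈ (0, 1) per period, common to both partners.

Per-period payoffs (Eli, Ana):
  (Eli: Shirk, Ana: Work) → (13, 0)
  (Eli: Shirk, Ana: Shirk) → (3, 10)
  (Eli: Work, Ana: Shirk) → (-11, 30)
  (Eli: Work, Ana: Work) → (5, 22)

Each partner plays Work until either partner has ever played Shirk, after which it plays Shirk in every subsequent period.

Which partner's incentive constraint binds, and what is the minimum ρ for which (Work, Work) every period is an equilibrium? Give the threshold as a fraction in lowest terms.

Eli; ρ ≥ 4/5

Eli: cooperation gives 5 each period; deviation gives 13 once then 3 forever.
  5/(1−ρ) ≥ 13 + 3ρ/(1−ρ) ⇒ ρ ≥ 8/10 = 4/5.
Ana: cooperation gives 22 each period; deviation gives 30 once then 10 forever.
  ρ ≥ 8/20 = 2/5.
Both must hold, so the binding constraint is Eli's: ρ ≥ 4/5.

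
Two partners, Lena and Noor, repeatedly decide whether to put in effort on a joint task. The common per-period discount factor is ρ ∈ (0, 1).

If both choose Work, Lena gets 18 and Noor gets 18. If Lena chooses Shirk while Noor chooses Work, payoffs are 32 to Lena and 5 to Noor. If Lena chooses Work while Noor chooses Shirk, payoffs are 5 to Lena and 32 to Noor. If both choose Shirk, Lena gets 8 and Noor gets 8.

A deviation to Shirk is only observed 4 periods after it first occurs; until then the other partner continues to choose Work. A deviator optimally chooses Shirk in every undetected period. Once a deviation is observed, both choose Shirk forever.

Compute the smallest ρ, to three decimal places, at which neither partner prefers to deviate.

0.874

Deviating for the 4 undetected periods gains 32−18 = 14 per period over cooperation, then loses 18−8 = 10 per period forever once punishment starts.
Gain: 14(1 + ρ + … + ρ^3); loss: 10·ρ^4/(1−ρ).
No profitable deviation ⇔ 14(1−ρ^4) ≤ 10·ρ^4, i.e. ρ^4 ≥ 14/(14+10) = 7/12.
Hence ρ ≥ (7/12)^(1/4) ≈ 0.874.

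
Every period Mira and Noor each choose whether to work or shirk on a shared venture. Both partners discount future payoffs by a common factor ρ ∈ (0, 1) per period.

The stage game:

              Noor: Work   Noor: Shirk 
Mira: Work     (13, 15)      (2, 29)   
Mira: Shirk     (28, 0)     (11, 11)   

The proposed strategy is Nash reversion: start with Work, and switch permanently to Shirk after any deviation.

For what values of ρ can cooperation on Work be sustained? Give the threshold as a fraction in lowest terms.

15/17

For Mira: deviation gain 28−13 = 15, per-period punishment loss 13−11 = 2. IC gives ρ ≥ 15/17.
For Noor: gain 14, loss 4 per period, so ρ ≥ 14/18 = 7/9.
The tighter constraint is Mira's, so cooperation needs ρ ≥ 15/17.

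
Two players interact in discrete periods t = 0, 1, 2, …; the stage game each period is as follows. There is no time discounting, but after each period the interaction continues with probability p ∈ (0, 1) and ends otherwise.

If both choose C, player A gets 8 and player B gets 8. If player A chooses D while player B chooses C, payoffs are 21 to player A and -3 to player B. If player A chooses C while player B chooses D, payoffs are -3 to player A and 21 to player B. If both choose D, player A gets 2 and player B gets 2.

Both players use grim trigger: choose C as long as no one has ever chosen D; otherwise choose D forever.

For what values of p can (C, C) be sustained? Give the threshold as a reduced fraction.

13/19

With no time discounting, the continuation probability p plays the role of the discount factor.
Grim-trigger IC: 8/(1−p) ≥ 21 + 2p/(1−p) ⇒ p ≥ (21−8)/(21−2) = 13/19.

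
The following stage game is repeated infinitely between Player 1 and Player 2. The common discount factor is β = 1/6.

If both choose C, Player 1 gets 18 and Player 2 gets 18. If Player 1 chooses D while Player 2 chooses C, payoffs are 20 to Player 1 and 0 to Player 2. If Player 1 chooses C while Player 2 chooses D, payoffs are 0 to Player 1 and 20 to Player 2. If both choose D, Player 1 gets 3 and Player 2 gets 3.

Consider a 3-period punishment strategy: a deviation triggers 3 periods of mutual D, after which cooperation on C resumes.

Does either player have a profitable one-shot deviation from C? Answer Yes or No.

No

Comparing payoff streams over the 4 periods until play realigns: cooperate → 18(1+β+…+β^3); deviate → 20 + 3(β+…+β^3).
Cooperation is sustained iff (18−3)(β+…+β^3) ≥ 20−18.
β+…+β^3 = 1/6·(1−(1/6)^3)/(1−1/6) = 0.1991, and (20−18)/(18−3) = 0.1333.
0.1991 ≥ 0.1333, so cooperation is sustainable.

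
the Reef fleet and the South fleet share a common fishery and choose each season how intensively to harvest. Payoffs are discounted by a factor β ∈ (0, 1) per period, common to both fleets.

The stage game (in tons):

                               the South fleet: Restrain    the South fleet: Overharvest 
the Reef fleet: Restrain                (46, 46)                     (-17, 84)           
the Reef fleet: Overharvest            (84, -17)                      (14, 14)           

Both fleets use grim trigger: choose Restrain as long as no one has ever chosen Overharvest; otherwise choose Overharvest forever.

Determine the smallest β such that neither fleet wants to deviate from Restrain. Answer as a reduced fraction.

19/35

One-period gain from deviating is 84 − 46 = 38. The loss is 46 − 14 = 32 in every subsequent period, with present value 32·β/(1−β).
Deviation is unprofitable when 32·β/(1−β) ≥ 38, i.e. β/(1−β) ≥ 19/16.
Equivalently β ≥ 38/(38+32) = 19/35.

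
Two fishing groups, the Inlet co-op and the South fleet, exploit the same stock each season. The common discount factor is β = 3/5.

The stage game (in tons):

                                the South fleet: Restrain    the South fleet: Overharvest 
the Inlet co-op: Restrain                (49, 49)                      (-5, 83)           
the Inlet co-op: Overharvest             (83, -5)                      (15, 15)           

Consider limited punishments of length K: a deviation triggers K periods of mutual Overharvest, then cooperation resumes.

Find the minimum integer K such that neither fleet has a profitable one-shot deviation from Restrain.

IC: β(1−β^K)/(1−β) ≥ (83−49)/(49−15) = 1.
With β = 3/5: need 1 − β^K ≥ 1·(1−3/5)/(3/5), i.e. β^K ≤ 0.3333.
Since (3/5)^2 = 0.3600 and (3/5)^3 = 0.2160, the smallest such K is 3.

3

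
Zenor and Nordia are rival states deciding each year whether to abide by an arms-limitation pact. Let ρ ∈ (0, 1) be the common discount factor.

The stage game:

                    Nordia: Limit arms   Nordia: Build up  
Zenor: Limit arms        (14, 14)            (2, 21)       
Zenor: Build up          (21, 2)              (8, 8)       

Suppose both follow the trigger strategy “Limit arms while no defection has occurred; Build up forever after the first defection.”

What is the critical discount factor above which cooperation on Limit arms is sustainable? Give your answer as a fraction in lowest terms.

7/13

Under grim trigger the critical discount factor is (T−C)/(T−P) with T = 21, C = 14, P = 8.
ρ* = (21−14)/(21−8) = 7/13.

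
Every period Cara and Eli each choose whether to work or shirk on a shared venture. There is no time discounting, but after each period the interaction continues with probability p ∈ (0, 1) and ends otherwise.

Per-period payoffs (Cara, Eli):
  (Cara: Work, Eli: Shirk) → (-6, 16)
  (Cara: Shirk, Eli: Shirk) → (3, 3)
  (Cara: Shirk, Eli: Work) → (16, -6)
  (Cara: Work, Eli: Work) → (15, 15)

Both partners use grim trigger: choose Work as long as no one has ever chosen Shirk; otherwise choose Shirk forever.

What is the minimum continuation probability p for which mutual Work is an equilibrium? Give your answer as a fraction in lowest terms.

Expected cooperation value is 15 + p·15 + p²·15 + … = 15/(1−p); deviation gives 16 + p·3/(1−p).
15 ≥ 16(1−p) + 3p ⇒ 13p ≥ 1 ⇒ p ≥ 1/13.

1/13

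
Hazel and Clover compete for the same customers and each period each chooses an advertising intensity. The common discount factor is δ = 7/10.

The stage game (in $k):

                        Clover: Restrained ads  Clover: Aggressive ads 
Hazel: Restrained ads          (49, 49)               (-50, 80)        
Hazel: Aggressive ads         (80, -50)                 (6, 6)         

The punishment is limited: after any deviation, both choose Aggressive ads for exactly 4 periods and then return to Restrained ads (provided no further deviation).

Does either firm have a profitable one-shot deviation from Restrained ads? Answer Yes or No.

No

A one-shot deviation gives 80 now, then 6 for 4 periods, then back to 49.
Gain from deviating: (80−49) today; loss: (49−6) in each of the next 4 periods.
No-deviation condition: (49−6)(δ+…+δ^4) ≥ 80−49, i.e. δ+…+δ^4 ≥ 31/43.
At δ = 7/10: δ+…+δ^4 = 1.7731 ≥ 0.7209.
So cooperation is sustainable.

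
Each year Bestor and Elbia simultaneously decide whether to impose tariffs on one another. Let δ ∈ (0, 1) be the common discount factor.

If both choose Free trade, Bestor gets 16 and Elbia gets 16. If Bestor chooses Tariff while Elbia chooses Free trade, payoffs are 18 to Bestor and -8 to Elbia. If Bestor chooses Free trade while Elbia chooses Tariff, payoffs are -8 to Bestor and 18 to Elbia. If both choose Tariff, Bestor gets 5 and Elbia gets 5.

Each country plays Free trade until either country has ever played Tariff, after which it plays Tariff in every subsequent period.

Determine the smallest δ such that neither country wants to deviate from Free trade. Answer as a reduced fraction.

One-period gain from deviating is 18 − 16 = 2. The loss is 16 − 5 = 11 in every subsequent period, with present value 11·δ/(1−δ).
Deviation is unprofitable when 11·δ/(1−δ) ≥ 2, i.e. δ/(1−δ) ≥ 2/11.
Equivalently δ ≥ 2/(2+11) = 2/13.

2/13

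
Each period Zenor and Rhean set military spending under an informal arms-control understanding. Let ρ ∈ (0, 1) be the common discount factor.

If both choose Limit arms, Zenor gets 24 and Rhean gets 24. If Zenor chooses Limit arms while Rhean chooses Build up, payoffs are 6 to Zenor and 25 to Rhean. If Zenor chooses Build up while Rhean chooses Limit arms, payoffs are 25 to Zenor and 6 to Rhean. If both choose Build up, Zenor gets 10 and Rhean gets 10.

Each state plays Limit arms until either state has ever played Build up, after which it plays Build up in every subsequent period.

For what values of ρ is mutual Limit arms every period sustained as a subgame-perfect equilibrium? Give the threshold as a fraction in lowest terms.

1/15

One-period gain from deviating is 25 − 24 = 1. The loss is 24 − 10 = 14 in every subsequent period, with present value 14·ρ/(1−ρ).
Deviation is unprofitable when 14·ρ/(1−ρ) ≥ 1, i.e. ρ/(1−ρ) ≥ 1/14.
Equivalently ρ ≥ 1/(1+14) = 1/15.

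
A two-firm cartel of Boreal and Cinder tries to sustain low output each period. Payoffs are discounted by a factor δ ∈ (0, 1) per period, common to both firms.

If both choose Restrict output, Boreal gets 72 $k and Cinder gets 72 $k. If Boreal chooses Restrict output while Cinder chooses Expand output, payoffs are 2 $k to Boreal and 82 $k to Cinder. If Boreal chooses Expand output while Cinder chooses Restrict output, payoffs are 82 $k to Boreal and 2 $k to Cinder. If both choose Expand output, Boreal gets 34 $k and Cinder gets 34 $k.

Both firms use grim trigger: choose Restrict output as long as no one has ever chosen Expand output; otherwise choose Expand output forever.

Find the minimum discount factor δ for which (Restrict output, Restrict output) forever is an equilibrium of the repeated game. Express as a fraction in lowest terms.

5/24

72/(1−δ) ≥ 82 + 34δ/(1−δ)
72 ≥ 82 − 48δ
δ ≥ 10/48 = 5/24.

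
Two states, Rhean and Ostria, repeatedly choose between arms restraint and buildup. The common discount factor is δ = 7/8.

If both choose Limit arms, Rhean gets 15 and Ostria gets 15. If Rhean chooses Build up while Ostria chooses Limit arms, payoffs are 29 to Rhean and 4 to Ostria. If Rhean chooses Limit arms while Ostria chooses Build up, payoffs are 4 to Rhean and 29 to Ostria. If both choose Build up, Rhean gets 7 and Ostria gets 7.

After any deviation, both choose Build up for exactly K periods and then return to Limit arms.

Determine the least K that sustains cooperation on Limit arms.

Need Σ_{k=1}^{K} δ^k ≥ (29−15)/(15−7) = 1.7500 at δ = 7/8.
At K = 2 the sum is 1.6406 < 1.7500; at K = 3 it is 2.3105 ≥ 1.7500.
So the minimum punishment length is K = 3.

3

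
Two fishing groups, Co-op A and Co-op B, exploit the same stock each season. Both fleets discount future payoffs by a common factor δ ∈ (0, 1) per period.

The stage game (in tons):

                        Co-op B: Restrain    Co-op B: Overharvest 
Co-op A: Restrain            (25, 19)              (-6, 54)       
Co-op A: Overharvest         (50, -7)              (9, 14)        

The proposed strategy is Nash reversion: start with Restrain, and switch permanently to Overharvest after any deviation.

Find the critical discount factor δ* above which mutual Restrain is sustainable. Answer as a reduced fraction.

Co-op A: cooperation gives 25 each period; deviation gives 50 once then 9 forever.
  25/(1−δ) ≥ 50 + 9δ/(1−δ) ⇒ δ ≥ 25/41.
Co-op B: cooperation gives 19 each period; deviation gives 54 once then 14 forever.
  δ ≥ 35/40 = 7/8.
Both must hold, so the binding constraint is Co-op B's: δ ≥ 7/8.

7/8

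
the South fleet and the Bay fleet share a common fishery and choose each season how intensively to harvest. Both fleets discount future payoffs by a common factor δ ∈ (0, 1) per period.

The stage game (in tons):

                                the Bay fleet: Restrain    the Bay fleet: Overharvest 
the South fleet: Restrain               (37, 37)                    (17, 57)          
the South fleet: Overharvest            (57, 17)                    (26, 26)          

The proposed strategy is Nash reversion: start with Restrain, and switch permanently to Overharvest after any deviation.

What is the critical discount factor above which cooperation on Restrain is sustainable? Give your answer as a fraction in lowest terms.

20/31

Cooperation forever yields 37 each period: 37/(1−δ).
Deviating yields 57 once, then 26 forever: 57 + 26δ/(1−δ).
No profitable deviation requires 37/(1−δ) ≥ 57 + 26δ/(1−δ).
Multiplying by (1−δ): 37 ≥ 57(1−δ) + 26δ = 57 − 31δ.
So 31δ ≥ 20, i.e. δ ≥ 20/31.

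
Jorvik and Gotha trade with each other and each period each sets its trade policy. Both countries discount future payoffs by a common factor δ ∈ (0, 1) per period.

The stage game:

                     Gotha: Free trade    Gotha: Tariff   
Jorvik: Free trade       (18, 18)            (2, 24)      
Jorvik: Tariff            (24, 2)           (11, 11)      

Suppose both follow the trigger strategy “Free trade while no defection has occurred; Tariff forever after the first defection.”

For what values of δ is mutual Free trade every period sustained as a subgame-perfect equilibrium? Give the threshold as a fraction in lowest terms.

18/(1−δ) ≥ 24 + 11δ/(1−δ)
18 ≥ 24 − 13δ
δ ≥ 6/13.

6/13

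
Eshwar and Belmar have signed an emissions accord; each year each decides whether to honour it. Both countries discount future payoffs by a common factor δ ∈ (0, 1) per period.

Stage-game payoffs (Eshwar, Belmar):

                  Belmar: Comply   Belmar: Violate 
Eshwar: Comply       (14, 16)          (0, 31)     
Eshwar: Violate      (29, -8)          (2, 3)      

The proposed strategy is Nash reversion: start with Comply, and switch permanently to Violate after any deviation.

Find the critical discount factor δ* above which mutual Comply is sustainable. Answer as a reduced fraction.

5/9

Eshwar: cooperation gives 14 each period; deviation gives 29 once then 2 forever.
  14/(1−δ) ≥ 29 + 2δ/(1−δ) ⇒ δ ≥ 15/27 = 5/9.
Belmar: cooperation gives 16 each period; deviation gives 31 once then 3 forever.
  δ ≥ 15/28.
Both must hold, so the binding constraint is Eshwar's: δ ≥ 5/9.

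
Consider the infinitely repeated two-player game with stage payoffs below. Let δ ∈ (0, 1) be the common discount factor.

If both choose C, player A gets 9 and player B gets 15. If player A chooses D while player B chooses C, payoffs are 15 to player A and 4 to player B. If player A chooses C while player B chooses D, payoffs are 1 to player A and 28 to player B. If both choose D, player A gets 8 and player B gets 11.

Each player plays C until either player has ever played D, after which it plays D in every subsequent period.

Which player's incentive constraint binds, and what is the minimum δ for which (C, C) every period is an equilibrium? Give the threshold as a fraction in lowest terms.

player A; δ ≥ 6/7

player A's threshold: (15−9)/(15−8) = 6/7.
player B's threshold: (28−15)/(28−11) = 13/17.
6/7 > 13/17, so player A binds and δ* = 6/7.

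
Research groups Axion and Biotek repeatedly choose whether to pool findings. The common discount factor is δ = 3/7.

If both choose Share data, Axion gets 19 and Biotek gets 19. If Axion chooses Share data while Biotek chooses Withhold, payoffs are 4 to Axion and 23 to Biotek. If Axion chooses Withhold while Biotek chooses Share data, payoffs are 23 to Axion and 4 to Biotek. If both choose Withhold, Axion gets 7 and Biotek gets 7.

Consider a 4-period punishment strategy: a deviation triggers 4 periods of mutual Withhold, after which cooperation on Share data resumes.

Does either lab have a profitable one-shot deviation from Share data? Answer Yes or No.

Comparing payoff streams over the 5 periods until play realigns: cooperate → 19(1+δ+…+δ^4); deviate → 23 + 7(δ+…+δ^4).
Cooperation is sustained iff (19−7)(δ+…+δ^4) ≥ 23−19.
δ+…+δ^4 = 3/7·(1−(3/7)^4)/(1−3/7) = 0.7247, and (23−19)/(19−7) = 0.3333.
0.7247 ≥ 0.3333, so cooperation is sustainable.

No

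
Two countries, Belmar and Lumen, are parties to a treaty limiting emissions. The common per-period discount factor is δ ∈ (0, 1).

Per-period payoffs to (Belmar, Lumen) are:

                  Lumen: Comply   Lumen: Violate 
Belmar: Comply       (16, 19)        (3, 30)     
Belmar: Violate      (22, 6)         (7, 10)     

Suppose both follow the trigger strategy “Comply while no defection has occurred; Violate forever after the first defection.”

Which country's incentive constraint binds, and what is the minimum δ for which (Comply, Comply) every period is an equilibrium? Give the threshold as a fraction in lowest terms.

Lumen; δ ≥ 11/20

For Belmar: deviation gain 22−16 = 6, per-period punishment loss 16−7 = 9. IC gives δ ≥ 6/15 = 2/5.
For Lumen: gain 11, loss 9 per period, so δ ≥ 11/20.
The tighter constraint is Lumen's, so cooperation needs δ ≥ 11/20.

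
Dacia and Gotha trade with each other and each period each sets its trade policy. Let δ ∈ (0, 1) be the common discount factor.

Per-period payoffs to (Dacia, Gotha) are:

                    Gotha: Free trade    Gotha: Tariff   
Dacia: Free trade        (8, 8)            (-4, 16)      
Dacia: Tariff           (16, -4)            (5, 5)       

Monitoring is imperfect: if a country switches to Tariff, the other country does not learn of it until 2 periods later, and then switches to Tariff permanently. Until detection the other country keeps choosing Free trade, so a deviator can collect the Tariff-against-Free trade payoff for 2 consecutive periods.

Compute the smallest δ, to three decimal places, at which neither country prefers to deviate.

0.853

Deviating for the 2 undetected periods gains 16−8 = 8 per period over cooperation, then loses 8−5 = 3 per period forever once punishment starts.
Gain: 8(1 + δ + … + δ^1); loss: 3·δ^2/(1−δ).
No profitable deviation ⇔ 8(1−δ^2) ≤ 3·δ^2, i.e. δ^2 ≥ 8/(8+3) = 8/11.
Hence δ ≥ (8/11)^(1/2) ≈ 0.853.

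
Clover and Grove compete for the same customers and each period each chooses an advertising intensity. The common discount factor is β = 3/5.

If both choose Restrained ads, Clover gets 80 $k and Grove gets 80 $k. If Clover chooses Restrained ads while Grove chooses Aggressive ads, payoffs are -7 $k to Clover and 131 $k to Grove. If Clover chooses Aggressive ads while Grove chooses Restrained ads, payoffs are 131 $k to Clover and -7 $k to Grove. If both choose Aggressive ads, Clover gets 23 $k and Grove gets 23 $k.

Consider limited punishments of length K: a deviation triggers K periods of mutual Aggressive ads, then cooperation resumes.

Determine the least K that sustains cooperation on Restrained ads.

2

IC: β(1−β^K)/(1−β) ≥ (131−80)/(80−23) = 17/19.
With β = 3/5: need 1 − β^K ≥ 17/19·(1−3/5)/(3/5), i.e. β^K ≤ 0.4035.
Since (3/5)^1 = 0.6000 and (3/5)^2 = 0.3600, the smallest such K is 2.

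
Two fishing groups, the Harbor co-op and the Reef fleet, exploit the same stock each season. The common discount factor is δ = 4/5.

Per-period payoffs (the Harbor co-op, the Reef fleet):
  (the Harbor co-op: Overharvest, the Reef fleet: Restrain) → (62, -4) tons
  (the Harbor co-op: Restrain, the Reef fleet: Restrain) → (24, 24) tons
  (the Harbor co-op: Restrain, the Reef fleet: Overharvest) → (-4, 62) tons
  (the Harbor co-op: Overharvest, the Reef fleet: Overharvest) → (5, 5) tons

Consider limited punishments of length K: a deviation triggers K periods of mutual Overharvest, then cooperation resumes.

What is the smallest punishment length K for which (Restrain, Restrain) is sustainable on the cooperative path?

4

IC: δ(1−δ^K)/(1−δ) ≥ (62−24)/(24−5) = 2.
With δ = 4/5: need 1 − δ^K ≥ 2·(1−4/5)/(4/5), i.e. δ^K ≤ 0.5000.
Since (4/5)^3 = 0.5120 and (4/5)^4 = 0.4096, the smallest such K is 4.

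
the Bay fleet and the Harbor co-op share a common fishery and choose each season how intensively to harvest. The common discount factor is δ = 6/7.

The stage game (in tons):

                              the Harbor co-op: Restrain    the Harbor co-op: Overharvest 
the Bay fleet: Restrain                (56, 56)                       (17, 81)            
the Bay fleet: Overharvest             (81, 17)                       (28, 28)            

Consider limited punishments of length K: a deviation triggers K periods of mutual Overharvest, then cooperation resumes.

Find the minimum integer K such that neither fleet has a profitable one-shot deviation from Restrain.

2

No profitable deviation requires (56−28)(δ+…+δ^K) ≥ 81−56, i.e. δ+…+δ^K ≥ 25/28 ≈ 0.8929.
With δ = 6/7, the partial sums are K=1: 0.8571, K=2: 1.5918.
K = 2 is the first length at which the sum reaches 0.8929.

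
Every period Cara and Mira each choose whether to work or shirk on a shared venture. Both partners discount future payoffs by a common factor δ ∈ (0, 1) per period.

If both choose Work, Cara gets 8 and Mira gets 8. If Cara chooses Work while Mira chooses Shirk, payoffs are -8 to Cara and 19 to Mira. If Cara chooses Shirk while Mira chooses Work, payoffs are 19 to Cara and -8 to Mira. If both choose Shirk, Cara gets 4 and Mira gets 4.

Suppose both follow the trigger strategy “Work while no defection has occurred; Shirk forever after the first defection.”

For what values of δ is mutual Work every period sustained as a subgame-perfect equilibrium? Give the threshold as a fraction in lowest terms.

11/15

8/(1−δ) ≥ 19 + 4δ/(1−δ)
8 ≥ 19 − 15δ
δ ≥ 11/15.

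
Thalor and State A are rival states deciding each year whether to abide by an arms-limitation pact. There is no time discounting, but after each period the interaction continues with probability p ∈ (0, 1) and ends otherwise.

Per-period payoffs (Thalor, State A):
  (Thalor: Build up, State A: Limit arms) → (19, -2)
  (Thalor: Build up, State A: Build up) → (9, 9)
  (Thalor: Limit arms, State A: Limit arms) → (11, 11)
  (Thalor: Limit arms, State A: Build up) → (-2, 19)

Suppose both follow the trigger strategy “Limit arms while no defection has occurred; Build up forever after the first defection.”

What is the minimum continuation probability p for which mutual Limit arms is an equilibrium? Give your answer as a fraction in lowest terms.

4/5

With no time discounting, the continuation probability p plays the role of the discount factor.
Grim-trigger IC: 11/(1−p) ≥ 19 + 9p/(1−p) ⇒ p ≥ (19−11)/(19−9) = 4/5.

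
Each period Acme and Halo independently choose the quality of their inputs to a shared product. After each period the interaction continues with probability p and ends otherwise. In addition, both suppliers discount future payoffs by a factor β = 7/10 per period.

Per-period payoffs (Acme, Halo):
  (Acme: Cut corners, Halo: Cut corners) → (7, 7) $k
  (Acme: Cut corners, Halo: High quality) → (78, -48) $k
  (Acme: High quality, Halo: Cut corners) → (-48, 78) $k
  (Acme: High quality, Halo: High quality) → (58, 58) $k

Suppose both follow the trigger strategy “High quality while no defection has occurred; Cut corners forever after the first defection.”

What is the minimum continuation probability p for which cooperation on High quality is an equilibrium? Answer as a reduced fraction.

200/497

With continuation probability p and discount β, the effective per-period discount factor is βp.
Grim-trigger IC: βp ≥ (78−58)/(78−7) = 20/71.
So p ≥ (20/71)/(7/10) = 200/497.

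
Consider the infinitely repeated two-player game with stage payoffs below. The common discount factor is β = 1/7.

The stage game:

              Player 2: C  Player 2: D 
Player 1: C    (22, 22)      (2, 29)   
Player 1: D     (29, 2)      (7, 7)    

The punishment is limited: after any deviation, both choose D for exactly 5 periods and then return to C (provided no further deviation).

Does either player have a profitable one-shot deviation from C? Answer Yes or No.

Yes

Comparing payoff streams over the 6 periods until play realigns: cooperate → 22(1+β+…+β^5); deviate → 29 + 7(β+…+β^5).
Cooperation is sustained iff (22−7)(β+…+β^5) ≥ 29−22.
β+…+β^5 = 1/7·(1−(1/7)^5)/(1−1/7) = 0.1667, and (29−22)/(22−7) = 0.4667.
0.1667 < 0.4667, so cooperation is not sustainable.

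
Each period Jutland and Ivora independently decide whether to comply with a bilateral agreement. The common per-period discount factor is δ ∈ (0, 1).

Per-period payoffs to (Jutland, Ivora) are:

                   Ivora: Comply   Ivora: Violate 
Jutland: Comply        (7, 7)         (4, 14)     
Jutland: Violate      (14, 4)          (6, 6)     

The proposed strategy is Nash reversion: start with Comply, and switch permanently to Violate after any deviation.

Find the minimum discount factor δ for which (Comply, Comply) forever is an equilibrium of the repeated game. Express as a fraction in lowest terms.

Under grim trigger the critical discount factor is (T−C)/(T−P) with T = 14, C = 7, P = 6.
δ* = (14−7)/(14−6) = 7/8.

7/8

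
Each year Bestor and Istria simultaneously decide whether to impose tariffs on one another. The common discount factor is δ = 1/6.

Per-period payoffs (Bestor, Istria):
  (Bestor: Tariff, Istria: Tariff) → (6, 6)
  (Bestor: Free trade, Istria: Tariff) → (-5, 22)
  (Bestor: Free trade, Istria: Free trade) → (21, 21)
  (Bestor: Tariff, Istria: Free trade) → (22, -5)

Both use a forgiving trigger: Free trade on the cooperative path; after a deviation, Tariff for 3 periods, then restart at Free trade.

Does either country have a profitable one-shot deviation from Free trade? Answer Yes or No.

No

IC: δ+…+δ^3 ≥ (22−21)/(21−6) = 1/15.
At δ = 1/6: partial sum = 0.1991 ≥ 0.0667. Cooperation sustainable.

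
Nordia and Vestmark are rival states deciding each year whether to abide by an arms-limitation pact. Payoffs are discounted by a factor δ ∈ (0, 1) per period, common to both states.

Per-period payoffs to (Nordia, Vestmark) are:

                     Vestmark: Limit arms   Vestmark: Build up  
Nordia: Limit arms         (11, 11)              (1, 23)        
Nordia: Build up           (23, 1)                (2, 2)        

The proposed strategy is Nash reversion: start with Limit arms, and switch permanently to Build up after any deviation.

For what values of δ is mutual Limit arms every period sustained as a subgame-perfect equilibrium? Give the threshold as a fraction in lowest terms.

Under grim trigger the critical discount factor is (T−C)/(T−P) with T = 23, C = 11, P = 2.
δ* = (23−11)/(23−2) = 12/21 = 4/7.

4/7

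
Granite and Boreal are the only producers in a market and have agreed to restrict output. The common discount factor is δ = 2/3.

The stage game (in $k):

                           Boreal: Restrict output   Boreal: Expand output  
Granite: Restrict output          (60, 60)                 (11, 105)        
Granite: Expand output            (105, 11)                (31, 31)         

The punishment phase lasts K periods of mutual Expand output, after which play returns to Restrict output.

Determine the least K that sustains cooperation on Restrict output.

4

Need Σ_{k=1}^{K} δ^k ≥ (105−60)/(60−31) = 1.5517 at δ = 2/3.
At K = 3 the sum is 1.4074 < 1.5517; at K = 4 it is 1.6049 ≥ 1.5517.
So the minimum punishment length is K = 4.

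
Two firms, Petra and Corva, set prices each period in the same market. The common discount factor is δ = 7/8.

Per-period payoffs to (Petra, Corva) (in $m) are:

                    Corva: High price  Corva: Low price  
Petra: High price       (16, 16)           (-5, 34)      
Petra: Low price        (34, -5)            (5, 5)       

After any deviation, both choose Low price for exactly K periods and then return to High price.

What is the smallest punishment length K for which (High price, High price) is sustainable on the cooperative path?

2

Need Σ_{k=1}^{K} δ^k ≥ (34−16)/(16−5) = 1.6364 at δ = 7/8.
At K = 1 the sum is 0.8750 < 1.6364; at K = 2 it is 1.6406 ≥ 1.6364.
So the minimum punishment length is K = 2.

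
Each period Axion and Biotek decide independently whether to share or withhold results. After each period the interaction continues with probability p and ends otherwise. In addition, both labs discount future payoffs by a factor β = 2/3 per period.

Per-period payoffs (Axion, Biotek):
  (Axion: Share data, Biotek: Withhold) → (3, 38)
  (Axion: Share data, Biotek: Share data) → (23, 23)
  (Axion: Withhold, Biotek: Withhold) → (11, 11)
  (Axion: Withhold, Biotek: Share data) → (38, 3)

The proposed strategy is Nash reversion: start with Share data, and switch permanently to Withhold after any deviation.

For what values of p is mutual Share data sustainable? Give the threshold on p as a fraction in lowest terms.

Expected continuation weight on next period's payoff is β·p = 2/3·p, which plays the role of the discount factor.
Cooperation requires 2/3·p ≥ (38−23)/(38−11) = 5/9, hence p ≥ 5/6.

5/6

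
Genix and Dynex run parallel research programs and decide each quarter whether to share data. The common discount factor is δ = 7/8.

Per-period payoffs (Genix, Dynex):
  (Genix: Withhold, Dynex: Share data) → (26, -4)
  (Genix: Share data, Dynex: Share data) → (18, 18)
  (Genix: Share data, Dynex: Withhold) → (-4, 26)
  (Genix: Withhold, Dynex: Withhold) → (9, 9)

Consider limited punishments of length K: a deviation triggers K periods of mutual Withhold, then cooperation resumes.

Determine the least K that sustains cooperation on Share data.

No profitable deviation requires (18−9)(δ+…+δ^K) ≥ 26−18, i.e. δ+…+δ^K ≥ 8/9 ≈ 0.8889.
With δ = 7/8, the partial sums are K=1: 0.8750, K=2: 1.6406.
K = 2 is the first length at which the sum reaches 0.8889.

2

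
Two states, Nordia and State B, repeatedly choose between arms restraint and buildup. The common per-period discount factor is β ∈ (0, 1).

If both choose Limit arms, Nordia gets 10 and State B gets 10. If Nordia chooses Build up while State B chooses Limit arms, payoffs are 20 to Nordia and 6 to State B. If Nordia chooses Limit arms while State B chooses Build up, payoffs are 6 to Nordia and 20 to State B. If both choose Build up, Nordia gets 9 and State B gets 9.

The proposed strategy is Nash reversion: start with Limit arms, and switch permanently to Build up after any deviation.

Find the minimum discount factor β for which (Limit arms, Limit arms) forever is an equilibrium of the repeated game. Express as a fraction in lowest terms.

Under grim trigger the critical discount factor is (T−C)/(T−P) with T = 20, C = 10, P = 9.
β* = (20−10)/(20−9) = 10/11.

10/11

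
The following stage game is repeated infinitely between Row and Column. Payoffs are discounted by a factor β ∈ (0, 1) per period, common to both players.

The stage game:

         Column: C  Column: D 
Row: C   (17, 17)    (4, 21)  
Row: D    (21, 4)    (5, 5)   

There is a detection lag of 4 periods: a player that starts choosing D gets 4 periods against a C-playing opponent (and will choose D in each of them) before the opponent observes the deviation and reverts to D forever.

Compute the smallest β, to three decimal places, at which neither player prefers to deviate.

0.707

Deviating for the 4 undetected periods gains 21−17 = 4 per period over cooperation, then loses 17−5 = 12 per period forever once punishment starts.
Gain: 4(1 + β + … + β^3); loss: 12·β^4/(1−β).
No profitable deviation ⇔ 4(1−β^4) ≤ 12·β^4, i.e. β^4 ≥ 4/(4+12) = 1/4.
Hence β ≥ (1/4)^(1/4) ≈ 0.707.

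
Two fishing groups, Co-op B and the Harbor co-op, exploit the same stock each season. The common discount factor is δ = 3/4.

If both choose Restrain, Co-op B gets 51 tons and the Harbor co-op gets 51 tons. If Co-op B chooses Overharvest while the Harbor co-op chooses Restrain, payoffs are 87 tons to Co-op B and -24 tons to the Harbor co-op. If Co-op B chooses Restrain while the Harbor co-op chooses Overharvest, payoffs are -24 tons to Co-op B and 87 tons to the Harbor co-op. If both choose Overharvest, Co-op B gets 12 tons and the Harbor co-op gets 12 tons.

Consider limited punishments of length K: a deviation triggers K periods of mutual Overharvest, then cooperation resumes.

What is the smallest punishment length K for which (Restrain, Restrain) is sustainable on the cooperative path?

No profitable deviation requires (51−12)(δ+…+δ^K) ≥ 87−51, i.e. δ+…+δ^K ≥ 12/13 ≈ 0.9231.
With δ = 3/4, the partial sums are K=1: 0.7500, K=2: 1.3125.
K = 2 is the first length at which the sum reaches 0.9231.

2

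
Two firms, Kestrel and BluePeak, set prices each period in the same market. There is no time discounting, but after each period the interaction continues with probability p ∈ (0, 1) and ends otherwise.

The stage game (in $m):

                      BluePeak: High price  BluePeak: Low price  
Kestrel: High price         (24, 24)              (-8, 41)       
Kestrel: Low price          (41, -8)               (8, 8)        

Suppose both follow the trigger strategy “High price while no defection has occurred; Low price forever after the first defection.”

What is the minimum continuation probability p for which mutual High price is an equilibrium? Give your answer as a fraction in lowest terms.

17/33

With no time discounting, the continuation probability p plays the role of the discount factor.
Grim-trigger IC: 24/(1−p) ≥ 41 + 8p/(1−p) ⇒ p ≥ (41−24)/(41−8) = 17/33.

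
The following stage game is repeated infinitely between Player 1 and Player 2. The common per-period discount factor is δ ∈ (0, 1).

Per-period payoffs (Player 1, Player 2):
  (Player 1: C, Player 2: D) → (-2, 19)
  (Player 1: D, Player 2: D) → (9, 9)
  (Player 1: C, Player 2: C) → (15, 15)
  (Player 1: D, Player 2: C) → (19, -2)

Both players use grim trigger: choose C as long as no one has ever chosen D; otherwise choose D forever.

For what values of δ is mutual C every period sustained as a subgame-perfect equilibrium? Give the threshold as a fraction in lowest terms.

Cooperation forever yields 15 each period: 15/(1−δ).
Deviating yields 19 once, then 9 forever: 19 + 9δ/(1−δ).
No profitable deviation requires 15/(1−δ) ≥ 19 + 9δ/(1−δ).
Multiplying by (1−δ): 15 ≥ 19(1−δ) + 9δ = 19 − 10δ.
So 10δ ≥ 4, i.e. δ ≥ 4/10 = 2/5.

2/5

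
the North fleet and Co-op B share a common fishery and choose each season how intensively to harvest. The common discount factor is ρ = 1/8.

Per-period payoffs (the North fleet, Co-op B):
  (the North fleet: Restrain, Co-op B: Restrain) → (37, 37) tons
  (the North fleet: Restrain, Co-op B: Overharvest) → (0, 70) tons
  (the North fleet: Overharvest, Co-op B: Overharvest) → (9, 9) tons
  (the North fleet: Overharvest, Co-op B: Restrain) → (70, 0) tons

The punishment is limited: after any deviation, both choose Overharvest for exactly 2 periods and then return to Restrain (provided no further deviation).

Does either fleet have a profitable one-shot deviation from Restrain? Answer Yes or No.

A one-shot deviation gives 70 now, then 9 for 2 periods, then back to 37.
Gain from deviating: (70−37) today; loss: (37−9) in each of the next 2 periods.
No-deviation condition: (37−9)(ρ+…+ρ^2) ≥ 70−37, i.e. ρ+…+ρ^2 ≥ 33/28.
At ρ = 1/8: ρ+…+ρ^2 = 0.1406 < 1.1786.
So cooperation is not sustainable.

Yes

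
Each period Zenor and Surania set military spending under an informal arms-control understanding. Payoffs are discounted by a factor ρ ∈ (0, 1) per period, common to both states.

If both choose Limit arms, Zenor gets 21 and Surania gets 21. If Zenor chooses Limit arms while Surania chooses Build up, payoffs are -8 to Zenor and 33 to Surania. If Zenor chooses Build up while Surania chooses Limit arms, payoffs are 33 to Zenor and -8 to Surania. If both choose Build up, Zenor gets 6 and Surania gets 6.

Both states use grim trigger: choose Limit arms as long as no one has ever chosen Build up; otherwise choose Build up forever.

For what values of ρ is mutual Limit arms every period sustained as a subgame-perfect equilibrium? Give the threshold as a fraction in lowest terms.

4/9

Under grim trigger the critical discount factor is (T−C)/(T−P) with T = 33, C = 21, P = 6.
ρ* = (33−21)/(33−6) = 12/27 = 4/9.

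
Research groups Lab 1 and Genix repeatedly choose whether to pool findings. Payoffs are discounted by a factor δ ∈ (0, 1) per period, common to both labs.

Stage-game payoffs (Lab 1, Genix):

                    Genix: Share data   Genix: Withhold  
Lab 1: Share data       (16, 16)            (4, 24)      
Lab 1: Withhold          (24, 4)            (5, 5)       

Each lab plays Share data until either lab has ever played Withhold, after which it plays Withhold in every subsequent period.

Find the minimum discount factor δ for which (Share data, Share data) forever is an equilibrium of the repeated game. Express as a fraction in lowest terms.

Cooperation forever yields 16 each period: 16/(1−δ).
Deviating yields 24 once, then 5 forever: 24 + 5δ/(1−δ).
No profitable deviation requires 16/(1−δ) ≥ 24 + 5δ/(1−δ).
Multiplying by (1−δ): 16 ≥ 24(1−δ) + 5δ = 24 − 19δ.
So 19δ ≥ 8, i.e. δ ≥ 8/19.

8/19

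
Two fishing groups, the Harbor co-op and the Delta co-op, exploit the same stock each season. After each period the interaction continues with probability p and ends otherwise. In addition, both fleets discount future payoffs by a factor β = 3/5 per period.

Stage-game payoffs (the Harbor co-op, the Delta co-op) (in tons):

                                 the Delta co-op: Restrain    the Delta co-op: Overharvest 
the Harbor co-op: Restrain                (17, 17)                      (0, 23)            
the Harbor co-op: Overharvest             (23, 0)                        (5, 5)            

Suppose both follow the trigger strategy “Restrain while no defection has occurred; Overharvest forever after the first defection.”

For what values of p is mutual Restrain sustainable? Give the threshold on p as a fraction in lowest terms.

Expected continuation weight on next period's payoff is β·p = 3/5·p, which plays the role of the discount factor.
Cooperation requires 3/5·p ≥ (23−17)/(23−5) = 1/3, hence p ≥ 5/9.

5/9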